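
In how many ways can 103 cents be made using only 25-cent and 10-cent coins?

We need non-negative integers (x, y) with 25x + 10y = 103.
For each x from 0 to 4, check if (103 - 25x) is a non-negative multiple of 10.
Solutions (x, y): none
Count: 0

0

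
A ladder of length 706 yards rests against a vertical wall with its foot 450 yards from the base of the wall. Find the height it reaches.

The ladder, wall, and ground form a right triangle with hypotenuse 706 and one leg 450.
By the Pythagorean theorem: h² = 706² - 450² = 498436 - 202500 = 295936
h = √295936 = 544 yards

544 yards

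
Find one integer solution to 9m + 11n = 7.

Step 1: Check solvability.
gcd(9, 11) = 1
Since 1 divides 7, solutions exist.

Step 2: Apply extended Euclidean algorithm to find gcd.
We find integers such that 9*x0 + 11*y0 = 1

Step 3: Scale the particular solution.
Multiply by 7/1 = 7:
m = 35, n = -28

Step 4: Verify.
9*(35) + 11*(-28) = 7 = 7 ✓

m = 35, n = -28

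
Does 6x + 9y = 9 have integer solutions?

Step 1: Compute gcd(6, 9).
gcd(6, 9) = 3

Step 2: Check divisibility.
Does 3 divide 9? 9 = 3 x 3, so yes.

By the theorem on linear Diophantine equations, 6x + 9y = 9 has integer solutions if and only if gcd(6, 9) divides 9. Since 3 | 9, solutions exist.

Yes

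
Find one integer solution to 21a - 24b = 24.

Step 1: Check solvability.
gcd(21, 24) = 3
Since 3 divides 24, solutions exist.

Step 2: Apply extended Euclidean algorithm to find gcd.
We find integers such that 21*x0 + 24*y0 = 3

Step 3: Scale the particular solution.
Multiply by 24/3 = 8:
a = -8, b = -8

Step 4: Verify.
21*(-8) - 24*(-8) = 24 = 24 ✓

a = -8, b = -8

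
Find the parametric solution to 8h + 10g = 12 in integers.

Step 1: Compute gcd(8, 10) = 2.
Since 2 divides 12, solutions exist.

Step 2: Find a particular solution using extended Euclidean algorithm.
We get h₀ = -6, g₀ = 6.
Check: 8*-6 + 10*6 = 12 = 12 ✓

Step 3: Write the general solution.
h = -6 + (10/2)t = -6 + 5t
g = 6 - (8/2)t = 6 - 4t
for any integer t.

h = -6 + 5t, g = 6 - 4t for integer t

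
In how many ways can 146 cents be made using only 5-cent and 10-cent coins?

We need non-negative integers (x, y) with 5x + 10y = 146.
For each x from 0 to 29, check if (146 - 5x) is a non-negative multiple of 10.
Solutions (x, y): none
Count: 0

0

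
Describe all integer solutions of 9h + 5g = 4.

Step 1: Compute gcd(9, 5) = 1.
Since 1 divides 4, solutions exist.

Step 2: Find a particular solution using extended Euclidean algorithm.
We get h₀ = -4, g₀ = 8.
Check: 9*-4 + 5*8 = 4 = 4 ✓

Step 3: Write the general solution.
h = -4 + (5/1)t = -4 + 5t
g = 8 - (9/1)t = 8 - 9t
for any integer t.

h = -4 + 5t, g = 8 - 9t for integer t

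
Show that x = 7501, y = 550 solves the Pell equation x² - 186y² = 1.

Compute x² = 7501² = 56265001
Compute 186y² = 186·550² = 186·302500 = 56265000
x² - 186y² = 56265001 - 56265000 = 1
Since this equals 1, (7501, 550) is a solution.

Yes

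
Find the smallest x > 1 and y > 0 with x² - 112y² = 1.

We seek the smallest positive integers (x, y) with x² - 112y² = 1, i.e., x² = 112y² + 1.
Try successive y values:
y = 1: x² = 112·1² + 1 = 113, not a perfect square
y = 2: x² = 112·2² + 1 = 449, not a perfect square
y = 3: x² = 112·3² + 1 = 1009, not a perfect square
... continuing the search (or via continued fractions) ...
y = 12: x² = 112·12² + 1 = 16129, x = 127 ✓

Verify: 127² - 112·12² = 16129 - 16128 = 1 ✓

x = 127, y = 12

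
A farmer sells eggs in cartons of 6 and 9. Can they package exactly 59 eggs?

We need non-negative a, b with 6a + 9b = 59.
gcd(6, 9) = 3, and 3 does not divide 59.
No integer solutions exist.

No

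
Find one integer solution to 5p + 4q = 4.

Step 1: Check solvability.
gcd(5, 4) = 1
Since 1 divides 4, solutions exist.

Step 2: Apply extended Euclidean algorithm to find gcd.
We find integers such that 5*x0 + 4*y0 = 1

Step 3: Scale the particular solution.
Multiply by 4/1 = 4:
p = 4, q = -4

Step 4: Verify.
5*(4) + 4*(-4) = 4 = 4 ✓

p = 4, q = -4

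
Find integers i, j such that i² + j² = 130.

We need to find integers i, j > 0 such that i² + j² = 130.
Trying i = 3: j² = 130 - 3² = 130 - 9 = 121
j = 11
Check: 3² + 11² = 9 + 121 = 130 ✓

130 = 3² + 11²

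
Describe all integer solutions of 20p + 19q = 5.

Step 1: Compute gcd(20, 19) = 1.
Since 1 divides 5, solutions exist.

Step 2: Find a particular solution using extended Euclidean algorithm.
We get p₀ = 5, q₀ = -5.
Check: 20*5 + 19*-5 = 5 = 5 ✓

Step 3: Write the general solution.
p = 5 + (19/1)t = 5 + 19t
q = -5 - (20/1)t = -5 - 20t
for any integer t.

p = 5 + 19t, q = -5 - 20t for integer t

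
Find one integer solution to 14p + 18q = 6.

Step 1: Check solvability.
gcd(14, 18) = 2
Since 2 divides 6, solutions exist.

Step 2: Apply extended Euclidean algorithm to find gcd.
We find integers such that 14*x0 + 18*y0 = 2

Step 3: Scale the particular solution.
Multiply by 6/2 = 3:
p = 12, q = -9

Step 4: Verify.
14*(12) + 18*(-9) = 6 = 6 ✓

p = 12, q = -9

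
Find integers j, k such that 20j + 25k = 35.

Step 1: Check solvability.
gcd(20, 25) = 5
Since 5 divides 35, solutions exist.

Step 2: Apply extended Euclidean algorithm to find gcd.
We find integers such that 20*x0 + 25*y0 = 5

Step 3: Scale the particular solution.
Multiply by 35/5 = 7:
j = -7, k = 7

Step 4: Verify.
20*(-7) + 25*(7) = 35 = 35 ✓

j = -7, k = 7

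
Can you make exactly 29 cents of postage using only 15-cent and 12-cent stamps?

We need non-negative x, y with 15x + 12y = 29.
gcd(15, 12) = 3, and 3 does not divide 29.
No integer solutions exist, so certainly no non-negative ones.

No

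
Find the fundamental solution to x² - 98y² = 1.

We seek the smallest positive integers (x, y) with x² - 98y² = 1, i.e., x² = 98y² + 1.
Try successive y values:
y = 1: x² = 98·1² + 1 = 99, not a perfect square
y = 2: x² = 98·2² + 1 = 393, not a perfect square
y = 3: x² = 98·3² + 1 = 883, not a perfect square
... continuing the search (or via continued fractions) ...
y = 10: x² = 98·10² + 1 = 9801, x = 99 ✓

Verify: 99² - 98·10² = 9801 - 9800 = 1 ✓

x = 99, y = 10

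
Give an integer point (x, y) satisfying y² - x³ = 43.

Try small integer x values and check whether x³ + 43 is a perfect square.
x = -3: x³ + 43 = -3³ + 43 = -27 + 43 = 16
Is 16 a perfect square? 4² = 16 ✓
So (x, y) = (-3, -4) is a solution.

x = -3, y = -4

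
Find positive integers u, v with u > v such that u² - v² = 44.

Factor: u² - v² = (u+v)(u-v) = 44.
We need two factors of 44 with the same parity.
Use u+v = 22 and u-v = 2 (product 22·2 = 44).
Adding: 2u = 24, so u = 12.
Subtracting: 2v = 20, so v = 10.
Check: 12² - 10² = 144 - 100 = 44 ✓

u = 12, v = 10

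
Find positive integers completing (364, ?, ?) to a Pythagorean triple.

We need the other leg and hypotenuse such that 364² + x² = c².
Take x = 627, c = 725: 364² + 627² = 132496 + 393129 = 525625 = 725² ✓
Triple: (627, 364, 725)

(627, 364, 725)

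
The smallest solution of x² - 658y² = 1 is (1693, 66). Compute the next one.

Solutions to x² - Dy² = 1 are generated by powers of (x₀ + y₀√D).
The next solution satisfies x₁ + y₁√658 = (x₀ + y₀√658)², giving:
x₁ = x₀² + 658y₀² = 1693² + 658·66² = 2866249 + 2866248 = 5732497
y₁ = 2x₀y₀ = 2·1693·66 = 223476

Verify: 5732497² - 658·223476² = 32861521855009 - 32861521855008 = 1 ✓

x = 5732497, y = 223476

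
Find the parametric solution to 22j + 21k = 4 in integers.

Step 1: Compute gcd(22, 21) = 1.
Since 1 divides 4, solutions exist.

Step 2: Find a particular solution using extended Euclidean algorithm.
We get j₀ = 4, k₀ = -4.
Check: 22*4 + 21*-4 = 4 = 4 ✓

Step 3: Write the general solution.
j = 4 + (21/1)t = 4 + 21t
k = -4 - (22/1)t = -4 - 22t
for any integer t.

j = 4 + 21t, k = -4 - 22t for integer t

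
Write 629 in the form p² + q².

We need to find integers p, q > 0 such that p² + q² = 629.
Trying p = 2: q² = 629 - 2² = 629 - 4 = 625
q = 25
Check: 2² + 25² = 4 + 625 = 629 ✓

629 = 2² + 25²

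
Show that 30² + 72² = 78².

Compute a² + b²:
30² + 72² = 900 + 5184 = 6084
Compute c²:
78² = 6084
Since 6084 = 6084, it is a Pythagorean triple.

Yes, it is a Pythagorean triple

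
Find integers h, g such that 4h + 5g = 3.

Step 1: Check solvability.
gcd(4, 5) = 1
Since 1 divides 3, solutions exist.

Step 2: Apply extended Euclidean algorithm to find gcd.
We find integers such that 4*x0 + 5*y0 = 1

Step 3: Scale the particular solution.
Multiply by 3/1 = 3:
h = -3, g = 3

Step 4: Verify.
4*(-3) + 5*(3) = 3 = 3 ✓

h = -3, g = 3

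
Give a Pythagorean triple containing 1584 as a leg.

We need the other leg and hypotenuse such that 1584² + x² = c².
Take x = 812, c = 1780: 1584² + 812² = 2509056 + 659344 = 3168400 = 1780² ✓
Triple: (812, 1584, 1780)

(812, 1584, 1780)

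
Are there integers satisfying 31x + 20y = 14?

Step 1: Compute gcd(31, 20).
gcd(31, 20) = 1

Step 2: Check divisibility.
Does 1 divide 14? 14 = 1 x 14, so yes.

By the theorem on linear Diophantine equations, 31x + 20y = 14 has integer solutions if and only if gcd(31, 20) divides 14. Since 1 | 14, solutions exist.

Yes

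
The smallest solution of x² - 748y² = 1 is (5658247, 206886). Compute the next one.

Solutions to x² - Dy² = 1 are generated by powers of (x₀ + y₀√D).
The next solution satisfies x₁ + y₁√748 = (x₀ + y₀√748)², giving:
x₁ = x₀² + 748y₀² = 5658247² + 748·206886² = 32015759113009 + 32015759113008 = 64031518226017
y₁ = 2x₀y₀ = 2·5658247·206886 = 2341224177684

Verify: 64031518226017² - 748·2341224177684² = 4100035326328747258695684289 - 4100035326328747258695684288 = 1 ✓

x = 64031518226017, y = 2341224177684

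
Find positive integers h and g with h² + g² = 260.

We need to find integers h, g > 0 such that h² + g² = 260.
Trying h = 2: g² = 260 - 2² = 260 - 4 = 256
g = 16
Check: 2² + 16² = 4 + 256 = 260 ✓

260 = 2² + 16²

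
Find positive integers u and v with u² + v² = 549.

We need to find integers u, v > 0 such that u² + v² = 549.
Trying u = 15: v² = 549 - 15² = 549 - 225 = 324
v = 18
Check: 15² + 18² = 225 + 324 = 549 ✓

549 = 15² + 18²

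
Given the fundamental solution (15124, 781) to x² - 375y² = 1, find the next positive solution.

Solutions to x² - Dy² = 1 are generated by powers of (x₀ + y₀√D).
The next solution satisfies x₁ + y₁√375 = (x₀ + y₀√375)², giving:
x₁ = x₀² + 375y₀² = 15124² + 375·781² = 228735376 + 228735375 = 457470751
y₁ = 2x₀y₀ = 2·15124·781 = 23623688

Verify: 457470751² - 375·23623688² = 209279488020504001 - 209279488020504000 = 1 ✓

x = 457470751, y = 23623688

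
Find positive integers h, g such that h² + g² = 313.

Search for h with 313 - h² a perfect square.
h = 12: 313 - 12² = 313 - 144 = 169 = 13² ✓
So h = 12, g = 13.

h = 12, g = 13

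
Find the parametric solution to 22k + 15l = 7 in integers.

Step 1: Compute gcd(22, 15) = 1.
Since 1 divides 7, solutions exist.

Step 2: Find a particular solution using extended Euclidean algorithm.
We get k₀ = -14, l₀ = 21.
Check: 22*-14 + 15*21 = 7 = 7 ✓

Step 3: Write the general solution.
k = -14 + (15/1)t = -14 + 15t
l = 21 - (22/1)t = 21 - 22t
for any integer t.

k = -14 + 15t, l = 21 - 22t for integer t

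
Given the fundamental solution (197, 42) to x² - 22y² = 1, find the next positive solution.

Solutions to x² - Dy² = 1 are generated by powers of (x₀ + y₀√D).
The next solution satisfies x₁ + y₁√22 = (x₀ + y₀√22)², giving:
x₁ = x₀² + 22y₀² = 197² + 22·42² = 38809 + 38808 = 77617
y₁ = 2x₀y₀ = 2·197·42 = 16548

Verify: 77617² - 22·16548² = 6024398689 - 6024398688 = 1 ✓

x = 77617, y = 16548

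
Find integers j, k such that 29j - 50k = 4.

Step 1: Check solvability.
gcd(29, 50) = 1
Since 1 divides 4, solutions exist.

Step 2: Apply extended Euclidean algorithm to find gcd.
We find integers such that 29*x0 + 50*y0 = 1

Step 3: Scale the particular solution.
Multiply by 4/1 = 4:
j = 76, k = 44

Step 4: Verify.
29*(76) - 50*(44) = 4 = 4 ✓

j = 76, k = 44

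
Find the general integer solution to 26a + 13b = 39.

Step 1: Compute gcd(26, 13) = 13.
Since 13 divides 39, solutions exist.

Step 2: Find a particular solution using extended Euclidean algorithm.
We get a₀ = 0, b₀ = 3.
Check: 26*0 + 13*3 = 39 = 39 ✓

Step 3: Write the general solution.
a = 0 + (13/13)t = 0 + 1t
b = 3 - (26/13)t = 3 - 2t
for any integer t.

a = 0 + 1t, b = 3 - 2t for integer t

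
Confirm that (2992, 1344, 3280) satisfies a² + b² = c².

Compute a² + b² = 2992² + 1344² = 8952064 + 1806336 = 10758400
Compute c² = 3280² = 10758400
Since 10758400 = 10758400, confirmed.

Yes, it is a Pythagorean triple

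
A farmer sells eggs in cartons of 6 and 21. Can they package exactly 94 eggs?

We need non-negative a, b with 6a + 21b = 94.
gcd(6, 21) = 3, and 3 does not divide 94.
No integer solutions exist.

No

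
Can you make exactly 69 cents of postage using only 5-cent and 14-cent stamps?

We need non-negative x, y with 5x + 14y = 69.
gcd(5, 14) = 1 divides 69, so integer solutions exist.
Search for a non-negative one: x = 11 gives 14y = 69 - 55 = 14, so y = 1.
Check: 5·11 + 14·1 = 69 ✓

Yes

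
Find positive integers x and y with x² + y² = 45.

We need to find integers x, y > 0 such that x² + y² = 45.
Trying x = 3: y² = 45 - 3² = 45 - 9 = 36
y = 6
Check: 3² + 6² = 9 + 36 = 45 ✓

45 = 3² + 6²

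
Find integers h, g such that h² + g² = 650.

We need to find integers h, g > 0 such that h² + g² = 650.
Trying h = 5: g² = 650 - 5² = 650 - 25 = 625
g = 25
Check: 5² + 25² = 25 + 625 = 650 ✓

650 = 5² + 25²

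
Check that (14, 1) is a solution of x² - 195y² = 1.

Compute x² = 14² = 196
Compute 195y² = 195·1² = 195·1 = 195
x² - 195y² = 196 - 195 = 1
Since this equals 1, (14, 1) is a solution.

Yes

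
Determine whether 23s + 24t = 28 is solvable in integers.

Step 1: Compute gcd(23, 24).
gcd(23, 24) = 1

Step 2: Check divisibility.
Does 1 divide 28? 28 = 1 x 28, so yes.

By the theorem on linear Diophantine equations, 23s + 24t = 28 has integer solutions if and only if gcd(23, 24) divides 28. Since 1 | 28, solutions exist.

Yes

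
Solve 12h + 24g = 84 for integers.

Step 1: Check solvability.
gcd(12, 24) = 12
Since 12 divides 84, solutions exist.

Step 2: Apply extended Euclidean algorithm to find gcd.
We find integers such that 12*x0 + 24*y0 = 12

Step 3: Scale the particular solution.
Multiply by 84/12 = 7:
h = 7, g = 0

Step 4: Verify.
12*(7) + 24*(0) = 84 = 84 ✓

h = 7, g = 0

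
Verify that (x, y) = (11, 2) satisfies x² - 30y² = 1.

Compute x² = 11² = 121
Compute 30y² = 30·2² = 30·4 = 120
x² - 30y² = 121 - 120 = 1
Since this equals 1, (11, 2) is a solution.

Yes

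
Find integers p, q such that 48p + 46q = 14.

Step 1: Check solvability.
gcd(48, 46) = 2
Since 2 divides 14, solutions exist.

Step 2: Apply extended Euclidean algorithm to find gcd.
We find integers such that 48*x0 + 46*y0 = 2

Step 3: Scale the particular solution.
Multiply by 14/2 = 7:
p = 7, q = -7

Step 4: Verify.
48*(7) + 46*(-7) = 14 = 14 ✓

p = 7, q = -7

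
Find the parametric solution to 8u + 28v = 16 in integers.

Step 1: Compute gcd(8, 28) = 4.
Since 4 divides 16, solutions exist.

Step 2: Find a particular solution using extended Euclidean algorithm.
We get u₀ = -12, v₀ = 4.
Check: 8*-12 + 28*4 = 16 = 16 ✓

Step 3: Write the general solution.
u = -12 + (28/4)t = -12 + 7t
v = 4 - (8/4)t = 4 - 2t
for any integer t.

u = -12 + 7t, v = 4 - 2t for integer t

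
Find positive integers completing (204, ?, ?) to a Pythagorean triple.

We need the other leg and hypotenuse such that 204² + x² = c².
Take x = 560, c = 596: 204² + 560² = 41616 + 313600 = 355216 = 596² ✓
Triple: (204, 560, 596)

(204, 560, 596)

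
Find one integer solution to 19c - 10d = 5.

Step 1: Check solvability.
gcd(19, 10) = 1
Since 1 divides 5, solutions exist.

Step 2: Apply extended Euclidean algorithm to find gcd.
We find integers such that 19*x0 + 10*y0 = 1

Step 3: Scale the particular solution.
Multiply by 5/1 = 5:
c = -5, d = -10

Step 4: Verify.
19*(-5) - 10*(-10) = 5 = 5 ✓

c = -5, d = -10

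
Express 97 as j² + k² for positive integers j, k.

We need to find integers j, k > 0 such that j² + k² = 97.
Trying j = 4: k² = 97 - 4² = 97 - 16 = 81
k = 9
Check: 4² + 9² = 16 + 81 = 97 ✓

97 = 4² + 9²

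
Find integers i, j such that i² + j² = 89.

We need to find integers i, j > 0 such that i² + j² = 89.
Trying i = 5: j² = 89 - 5² = 89 - 25 = 64
j = 8
Check: 5² + 8² = 25 + 64 = 89 ✓

89 = 5² + 8²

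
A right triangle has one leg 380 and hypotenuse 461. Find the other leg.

a² = c² - b² = 212521 - 144400 = 68121
a = 261

261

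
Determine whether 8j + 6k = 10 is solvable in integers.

Step 1: Compute gcd(8, 6).
gcd(8, 6) = 2

Step 2: Check divisibility.
Does 2 divide 10? 10 = 2 x 5, so yes.

By the theorem on linear Diophantine equations, 8j + 6k = 10 has integer solutions if and only if gcd(8, 6) divides 10. Since 2 | 10, solutions exist.

Yes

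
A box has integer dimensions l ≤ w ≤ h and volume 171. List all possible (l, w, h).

Iterate l from 1 to ⌊171^(1/3)⌋. For each l dividing 171, iterate w ≥ l with w dividing 171/l, and set h = 171/(l·w).
Triples found (4): (1×1×171), (1×3×57), (1×9×19), (3×3×19)

(1×1×171), (1×3×57), (1×9×19), (3×3×19)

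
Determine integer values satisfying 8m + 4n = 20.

Step 1: Check solvability.
gcd(8, 4) = 4
Since 4 divides 20, solutions exist.

Step 2: Apply extended Euclidean algorithm to find gcd.
We find integers such that 8*x0 + 4*y0 = 4

Step 3: Scale the particular solution.
Multiply by 20/4 = 5:
m = 0, n = 5

Step 4: Verify.
8*(0) + 4*(5) = 20 = 20 ✓

m = 0, n = 5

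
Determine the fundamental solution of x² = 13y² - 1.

We need x² = 13y² - 1. Try successive y:
y = 1: x² = 13·1² - 1 = 12, not a perfect square
y = 2: x² = 13·2² - 1 = 51, not a perfect square
y = 3: x² = 13·3² - 1 = 116, not a perfect square
...
y = 5: x² = 13·5² - 1 = 324 = 18² ✓
Check: 18² - 13·5² = 324 - 325 = -1 ✓

x = 18, y = 5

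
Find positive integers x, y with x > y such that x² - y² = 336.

Factor: x² - y² = (x+y)(x-y) = 336.
We need two factors of 336 with the same parity.
Use x+y = 168 and x-y = 2 (product 168·2 = 336).
Adding: 2x = 170, so x = 85.
Subtracting: 2y = 166, so y = 83.
Check: 85² - 83² = 7225 - 6889 = 336 ✓

x = 85, y = 83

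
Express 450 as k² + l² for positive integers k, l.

We need to find integers k, l > 0 such that k² + l² = 450.
Trying k = 3: l² = 450 - 3² = 450 - 9 = 441
l = 21
Check: 3² + 21² = 9 + 441 = 450 ✓

450 = 3² + 21²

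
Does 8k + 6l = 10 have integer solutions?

Step 1: Compute gcd(8, 6).
gcd(8, 6) = 2

Step 2: Check divisibility.
Does 2 divide 10? 10 = 2 x 5, so yes.

By the theorem on linear Diophantine equations, 8k + 6l = 10 has integer solutions if and only if gcd(8, 6) divides 10. Since 2 | 10, solutions exist.

Yes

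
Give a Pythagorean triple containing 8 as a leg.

We need the other leg and hypotenuse such that 8² + x² = c².
Take x = 6, c = 10: 8² + 6² = 64 + 36 = 100 = 10² ✓
Triple: (6, 8, 10)

(6, 8, 10)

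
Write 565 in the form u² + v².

We need to find integers u, v > 0 such that u² + v² = 565.
Trying u = 6: v² = 565 - 6² = 565 - 36 = 529
v = 23
Check: 6² + 23² = 36 + 529 = 565 ✓

565 = 6² + 23²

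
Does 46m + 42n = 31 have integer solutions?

Step 1: Compute gcd(46, 42).
gcd(46, 42) = 2

Step 2: Check divisibility.
Does 2 divide 31? 31 = 2 x 15 + 1, so no.

By the theorem on linear Diophantine equations, 46m + 42n = 31 has integer solutions if and only if gcd(46, 42) divides 31. Since 2 does not divide 31, no solutions exist.

No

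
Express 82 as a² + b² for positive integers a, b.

We need to find integers a, b > 0 such that a² + b² = 82.
Trying a = 1: b² = 82 - 1² = 82 - 1 = 81
b = 9
Check: 1² + 9² = 1 + 81 = 82 ✓

82 = 1² + 9²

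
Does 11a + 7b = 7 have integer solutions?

Step 1: Compute gcd(11, 7).
gcd(11, 7) = 1

Step 2: Check divisibility.
Does 1 divide 7? 7 = 1 x 7, so yes.

By the theorem on linear Diophantine equations, 11a + 7b = 7 has integer solutions if and only if gcd(11, 7) divides 7. Since 1 | 7, solutions exist.

Yes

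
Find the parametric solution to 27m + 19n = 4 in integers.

Step 1: Compute gcd(27, 19) = 1.
Since 1 divides 4, solutions exist.

Step 2: Find a particular solution using extended Euclidean algorithm.
We get m₀ = -28, n₀ = 40.
Check: 27*-28 + 19*40 = 4 = 4 ✓

Step 3: Write the general solution.
m = -28 + (19/1)t = -28 + 19t
n = 40 - (27/1)t = 40 - 27t
for any integer t.

m = -28 + 19t, n = 40 - 27t for integer t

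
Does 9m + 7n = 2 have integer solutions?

Step 1: Compute gcd(9, 7).
gcd(9, 7) = 1

Step 2: Check divisibility.
Does 1 divide 2? 2 = 1 x 2, so yes.

By the theorem on linear Diophantine equations, 9m + 7n = 2 has integer solutions if and only if gcd(9, 7) divides 2. Since 1 | 2, solutions exist.

Yes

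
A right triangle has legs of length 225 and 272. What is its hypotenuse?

c² = a² + b² = 225² + 272² = 50625 + 73984 = 124609
c = 353

353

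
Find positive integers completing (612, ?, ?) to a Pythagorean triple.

We need the other leg and hypotenuse such that 612² + x² = c².
Take x = 416, c = 740: 612² + 416² = 374544 + 173056 = 547600 = 740² ✓
Triple: (612, 416, 740)

(612, 416, 740)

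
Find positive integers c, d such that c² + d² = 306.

Search for c with 306 - c² a perfect square.
c = 9: 306 - 9² = 306 - 81 = 225 = 15² ✓
So c = 9, d = 15.

c = 9, d = 15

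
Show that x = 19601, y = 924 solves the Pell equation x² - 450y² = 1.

Compute x² = 19601² = 384199201
Compute 450y² = 450·924² = 450·853776 = 384199200
x² - 450y² = 384199201 - 384199200 = 1
Since this equals 1, (19601, 924) is a solution.

Yes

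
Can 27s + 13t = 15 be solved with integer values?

Step 1: Compute gcd(27, 13).
gcd(27, 13) = 1

Step 2: Check divisibility.
Does 1 divide 15? 15 = 1 x 15, so yes.

By the theorem on linear Diophantine equations, 27s + 13t = 15 has integer solutions if and only if gcd(27, 13) divides 15. Since 1 | 15, solutions exist.

Yes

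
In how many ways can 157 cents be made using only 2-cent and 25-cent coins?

We need non-negative integers (x, y) with 2x + 25y = 157.
For each x from 0 to 78, check if (157 - 2x) is a non-negative multiple of 25.
Solutions (x, y): (16,5), (41,3), (66,1)
Count: 3

3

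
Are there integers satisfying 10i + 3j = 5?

Step 1: Compute gcd(10, 3).
gcd(10, 3) = 1

Step 2: Check divisibility.
Does 1 divide 5? 5 = 1 x 5, so yes.

By the theorem on linear Diophantine equations, 10i + 3j = 5 has integer solutions if and only if gcd(10, 3) divides 5. Since 1 | 5, solutions exist.

Yes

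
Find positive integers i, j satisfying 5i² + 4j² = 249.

Try small values of i and check whether (249 - 5i²)/4 is a perfect square.
i = 7: 5·7² = 245, so 4j² = 249 - 245 = 4, giving j² = 1, j = 1.
Check: 5·7² + 4·1² = 245 + 4 = 249 ✓

i = 7, j = 1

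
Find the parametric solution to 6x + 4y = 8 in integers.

Step 1: Compute gcd(6, 4) = 2.
Since 2 divides 8, solutions exist.

Step 2: Find a particular solution using extended Euclidean algorithm.
We get x₀ = 4, y₀ = -4.
Check: 6*4 + 4*-4 = 8 = 8 ✓

Step 3: Write the general solution.
x = 4 + (4/2)t = 4 + 2t
y = -4 - (6/2)t = -4 - 3t
for any integer t.

x = 4 + 2t, y = -4 - 3t for integer t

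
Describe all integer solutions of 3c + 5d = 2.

Step 1: Compute gcd(3, 5) = 1.
Since 1 divides 2, solutions exist.

Step 2: Find a particular solution using extended Euclidean algorithm.
We get c₀ = 4, d₀ = -2.
Check: 3*4 + 5*-2 = 2 = 2 ✓

Step 3: Write the general solution.
c = 4 + (5/1)t = 4 + 5t
d = -2 - (3/1)t = -2 - 3t
for any integer t.

c = 4 + 5t, d = -2 - 3t for integer t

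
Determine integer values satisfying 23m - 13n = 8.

Step 1: Check solvability.
gcd(23, 13) = 1
Since 1 divides 8, solutions exist.

Step 2: Apply extended Euclidean algorithm to find gcd.
We find integers such that 23*x0 + 13*y0 = 1

Step 3: Scale the particular solution.
Multiply by 8/1 = 8:
m = 32, n = 56

Step 4: Verify.
23*(32) - 13*(56) = 8 = 8 ✓

m = 32, n = 56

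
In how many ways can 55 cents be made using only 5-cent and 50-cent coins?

We need non-negative integers (x, y) with 5x + 50y = 55.
For each x from 0 to 11, check if (55 - 5x) is a non-negative multiple of 50.
Solutions (x, y): (1,1), (11,0)
Count: 2

2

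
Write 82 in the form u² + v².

We need to find integers u, v > 0 such that u² + v² = 82.
Trying u = 1: v² = 82 - 1² = 82 - 1 = 81
v = 9
Check: 1² + 9² = 1 + 81 = 82 ✓

82 = 1² + 9²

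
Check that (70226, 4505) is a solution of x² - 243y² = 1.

Compute x² = 70226² = 4931691076
Compute 243y² = 243·4505² = 243·20295025 = 4931691075
x² - 243y² = 4931691076 - 4931691075 = 1
Since this equals 1, (70226, 4505) is a solution.

Yes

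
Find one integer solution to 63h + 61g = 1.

Step 1: Check solvability.
gcd(63, 61) = 1
Since 1 divides 1, solutions exist.

Step 2: Apply extended Euclidean algorithm to find gcd.
We find integers such that 63*x0 + 61*y0 = 1

Step 3: Scale the particular solution.
Multiply by 1/1 = 1:
h = -30, g = 31

Step 4: Verify.
63*(-30) + 61*(31) = 1 = 1 ✓

h = -30, g = 31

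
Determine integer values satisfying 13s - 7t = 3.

Step 1: Check solvability.
gcd(13, 7) = 1
Since 1 divides 3, solutions exist.

Step 2: Apply extended Euclidean algorithm to find gcd.
We find integers such that 13*x0 + 7*y0 = 1

Step 3: Scale the particular solution.
Multiply by 3/1 = 3:
s = -3, t = -6

Step 4: Verify.
13*(-3) - 7*(-6) = 3 = 3 ✓

s = -3, t = -6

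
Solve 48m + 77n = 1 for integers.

Step 1: Check solvability.
gcd(48, 77) = 1
Since 1 divides 1, solutions exist.

Step 2: Apply extended Euclidean algorithm to find gcd.
We find integers such that 48*x0 + 77*y0 = 1

Step 3: Scale the particular solution.
Multiply by 1/1 = 1:
m = -8, n = 5

Step 4: Verify.
48*(-8) + 77*(5) = 1 = 1 ✓

m = -8, n = 5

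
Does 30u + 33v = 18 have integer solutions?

Step 1: Compute gcd(30, 33).
gcd(30, 33) = 3

Step 2: Check divisibility.
Does 3 divide 18? 18 = 3 x 6, so yes.

By the theorem on linear Diophantine equations, 30u + 33v = 18 has integer solutions if and only if gcd(30, 33) divides 18. Since 3 | 18, solutions exist.

Yes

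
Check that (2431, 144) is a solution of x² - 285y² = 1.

Compute x² = 2431² = 5909761
Compute 285y² = 285·144² = 285·20736 = 5909760
x² - 285y² = 5909761 - 5909760 = 1
Since this equals 1, (2431, 144) is a solution.

Yes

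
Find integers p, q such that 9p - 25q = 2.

Step 1: Check solvability.
gcd(9, 25) = 1
Since 1 divides 2, solutions exist.

Step 2: Apply extended Euclidean algorithm to find gcd.
We find integers such that 9*x0 + 25*y0 = 1

Step 3: Scale the particular solution.
Multiply by 2/1 = 2:
p = -22, q = -8

Step 4: Verify.
9*(-22) - 25*(-8) = 2 = 2 ✓

p = -22, q = -8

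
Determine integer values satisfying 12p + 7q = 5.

Step 1: Check solvability.
gcd(12, 7) = 1
Since 1 divides 5, solutions exist.

Step 2: Apply extended Euclidean algorithm to find gcd.
We find integers such that 12*x0 + 7*y0 = 1

Step 3: Scale the particular solution.
Multiply by 5/1 = 5:
p = 15, q = -25

Step 4: Verify.
12*(15) + 7*(-25) = 5 = 5 ✓

p = 15, q = -25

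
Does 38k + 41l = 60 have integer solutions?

Step 1: Compute gcd(38, 41).
gcd(38, 41) = 1

Step 2: Check divisibility.
Does 1 divide 60? 60 = 1 x 60, so yes.

By the theorem on linear Diophantine equations, 38k + 41l = 60 has integer solutions if and only if gcd(38, 41) divides 60. Since 1 | 60, solutions exist.

Yes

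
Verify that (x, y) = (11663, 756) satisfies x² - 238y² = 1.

Compute x² = 11663² = 136025569
Compute 238y² = 238·756² = 238·571536 = 136025568
x² - 238y² = 136025569 - 136025568 = 1
Since this equals 1, (11663, 756) is a solution.

Yes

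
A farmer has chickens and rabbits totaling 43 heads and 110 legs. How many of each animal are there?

Let c = chickens, r = rabbits.
Heads: c + r = 43
Legs: 2c + 4r = 110
From the first equation, c = 43 - r. Substitute:
2(43 - r) + 4r = 110
86 + 2r = 110
r = (110 - 86)/2 = 12
c = 43 - 12 = 31

Chickens: 31, Rabbits: 12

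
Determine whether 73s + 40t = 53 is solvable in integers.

Step 1: Compute gcd(73, 40).
gcd(73, 40) = 1

Step 2: Check divisibility.
Does 1 divide 53? 53 = 1 x 53, so yes.

By the theorem on linear Diophantine equations, 73s + 40t = 53 has integer solutions if and only if gcd(73, 40) divides 53. Since 1 | 53, solutions exist.

Yes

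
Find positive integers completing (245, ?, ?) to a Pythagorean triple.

We need the other leg and hypotenuse such that 245² + x² = c².
Take x = 1188, c = 1213: 245² + 1188² = 60025 + 1411344 = 1471369 = 1213² ✓
Triple: (245, 1188, 1213)

(245, 1188, 1213)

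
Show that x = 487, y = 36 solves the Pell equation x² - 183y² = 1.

Compute x² = 487² = 237169
Compute 183y² = 183·36² = 183·1296 = 237168
x² - 183y² = 237169 - 237168 = 1
Since this equals 1, (487, 36) is a solution.

Yes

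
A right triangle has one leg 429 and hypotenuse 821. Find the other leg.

b² = c² - a² = 674041 - 184041 = 490000
b = 700

700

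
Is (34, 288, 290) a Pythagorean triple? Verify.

Compute a² + b² = 34² + 288² = 1156 + 82944 = 84100
Compute c² = 290² = 84100
Since 84100 = 84100, confirmed.

Yes, it is a Pythagorean triple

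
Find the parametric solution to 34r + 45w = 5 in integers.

Step 1: Compute gcd(34, 45) = 1.
Since 1 divides 5, solutions exist.

Step 2: Find a particular solution using extended Euclidean algorithm.
We get r₀ = 20, w₀ = -15.
Check: 34*20 + 45*-15 = 5 = 5 ✓

Step 3: Write the general solution.
r = 20 + (45/1)t = 20 + 45t
w = -15 - (34/1)t = -15 - 34t
for any integer t.

r = 20 + 45t, w = -15 - 34t for integer t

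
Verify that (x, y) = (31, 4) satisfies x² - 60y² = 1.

Compute x² = 31² = 961
Compute 60y² = 60·4² = 60·16 = 960
x² - 60y² = 961 - 960 = 1
Since this equals 1, (31, 4) is a solution.

Yes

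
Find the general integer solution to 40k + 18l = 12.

Step 1: Compute gcd(40, 18) = 2.
Since 2 divides 12, solutions exist.

Step 2: Find a particular solution using extended Euclidean algorithm.
We get k₀ = -24, l₀ = 54.
Check: 40*-24 + 18*54 = 12 = 12 ✓

Step 3: Write the general solution.
k = -24 + (18/2)t = -24 + 9t
l = 54 - (40/2)t = 54 - 20t
for any integer t.

k = -24 + 9t, l = 54 - 20t for integer t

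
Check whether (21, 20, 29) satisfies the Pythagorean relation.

Compute a² + b²:
21² + 20² = 441 + 400 = 841
Compute c²:
29² = 841
Since 841 = 841, it is a Pythagorean triple.

Yes, it is a Pythagorean triple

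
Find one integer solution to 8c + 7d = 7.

Step 1: Check solvability.
gcd(8, 7) = 1
Since 1 divides 7, solutions exist.

Step 2: Apply extended Euclidean algorithm to find gcd.
We find integers such that 8*x0 + 7*y0 = 1

Step 3: Scale the particular solution.
Multiply by 7/1 = 7:
c = 7, d = -7

Step 4: Verify.
8*(7) + 7*(-7) = 7 = 7 ✓

c = 7, d = -7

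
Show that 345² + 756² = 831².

Compute a² + b² = 345² + 756² = 119025 + 571536 = 690561
Compute c² = 831² = 690561
Since 690561 = 690561, confirmed.

Yes, it is a Pythagorean triple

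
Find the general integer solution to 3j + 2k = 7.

Step 1: Compute gcd(3, 2) = 1.
Since 1 divides 7, solutions exist.

Step 2: Find a particular solution using extended Euclidean algorithm.
We get j₀ = 7, k₀ = -7.
Check: 3*7 + 2*-7 = 7 = 7 ✓

Step 3: Write the general solution.
j = 7 + (2/1)t = 7 + 2t
k = -7 - (3/1)t = -7 - 3t
for any integer t.

j = 7 + 2t, k = -7 - 3t for integer t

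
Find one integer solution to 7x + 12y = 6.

Step 1: Check solvability.
gcd(7, 12) = 1
Since 1 divides 6, solutions exist.

Step 2: Apply extended Euclidean algorithm to find gcd.
We find integers such that 7*x0 + 12*y0 = 1

Step 3: Scale the particular solution.
Multiply by 6/1 = 6:
x = -30, y = 18

Step 4: Verify.
7*(-30) + 12*(18) = 6 = 6 ✓

x = -30, y = 18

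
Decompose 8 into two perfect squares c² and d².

We need to find integers c, d > 0 such that c² + d² = 8.
Trying c = 2: d² = 8 - 2² = 8 - 4 = 4
d = 2
Check: 2² + 2² = 4 + 4 = 8 ✓

8 = 2² + 2²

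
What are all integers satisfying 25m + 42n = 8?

Step 1: Compute gcd(25, 42) = 1.
Since 1 divides 8, solutions exist.

Step 2: Find a particular solution using extended Euclidean algorithm.
We get m₀ = -40, n₀ = 24.
Check: 25*-40 + 42*24 = 8 = 8 ✓

Step 3: Write the general solution.
m = -40 + (42/1)t = -40 + 42t
n = 24 - (25/1)t = 24 - 25t
for any integer t.

m = -40 + 42t, n = 24 - 25t for integer t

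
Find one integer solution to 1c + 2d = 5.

Step 1: Check solvability.
gcd(1, 2) = 1
Since 1 divides 5, solutions exist.

Step 2: Apply extended Euclidean algorithm to find gcd.
We find integers such that 1*x0 + 2*y0 = 1

Step 3: Scale the particular solution.
Multiply by 5/1 = 5:
c = 5, d = 0

Step 4: Verify.
1*(5) + 2*(0) = 5 = 5 ✓

c = 5, d = 0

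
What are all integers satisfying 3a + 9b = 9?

Step 1: Compute gcd(3, 9) = 3.
Since 3 divides 9, solutions exist.

Step 2: Find a particular solution using extended Euclidean algorithm.
We get a₀ = 3, b₀ = 0.
Check: 3*3 + 9*0 = 9 = 9 ✓

Step 3: Write the general solution.
a = 3 + (9/3)t = 3 + 3t
b = 0 - (3/3)t = 0 - 1t
for any integer t.

a = 3 + 3t, b = 0 - 1t for integer t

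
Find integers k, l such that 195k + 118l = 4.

Step 1: Check solvability.
gcd(195, 118) = 1
Since 1 divides 4, solutions exist.

Step 2: Apply extended Euclidean algorithm to find gcd.
We find integers such that 195*x0 + 118*y0 = 1

Step 3: Scale the particular solution.
Multiply by 4/1 = 4:
k = 92, l = -152

Step 4: Verify.
195*(92) + 118*(-152) = 4 = 4 ✓

k = 92, l = -152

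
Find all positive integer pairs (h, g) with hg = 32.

The positive divisors of 32 are: 1, 2, 4, 8, 16, 32.
Each divisor d gives the pair (d, 32/d):
(1, 32), (2, 16), (4, 8), (8, 4), (16, 2), (32, 1)

(1, 32), (2, 16), (4, 8), (8, 4), (16, 2), (32, 1)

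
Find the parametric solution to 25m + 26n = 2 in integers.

Step 1: Compute gcd(25, 26) = 1.
Since 1 divides 2, solutions exist.

Step 2: Find a particular solution using extended Euclidean algorithm.
We get m₀ = -2, n₀ = 2.
Check: 25*-2 + 26*2 = 2 = 2 ✓

Step 3: Write the general solution.
m = -2 + (26/1)t = -2 + 26t
n = 2 - (25/1)t = 2 - 25t
for any integer t.

m = -2 + 26t, n = 2 - 25t for integer t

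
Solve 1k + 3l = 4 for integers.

Step 1: Check solvability.
gcd(1, 3) = 1
Since 1 divides 4, solutions exist.

Step 2: Apply extended Euclidean algorithm to find gcd.
We find integers such that 1*x0 + 3*y0 = 1

Step 3: Scale the particular solution.
Multiply by 4/1 = 4:
k = 4, l = 0

Step 4: Verify.
1*(4) + 3*(0) = 4 = 4 ✓

k = 4, l = 0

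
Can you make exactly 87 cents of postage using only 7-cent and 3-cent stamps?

We need non-negative x, y with 7x + 3y = 87.
gcd(7, 3) = 1 divides 87, so integer solutions exist.
Search for a non-negative one: x = 0 gives 3y = 87 - 0 = 87, so y = 29.
Check: 7·0 + 3·29 = 87 ✓

Yes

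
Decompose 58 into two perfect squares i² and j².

We need to find integers i, j > 0 such that i² + j² = 58.
Trying i = 3: j² = 58 - 3² = 58 - 9 = 49
j = 7
Check: 3² + 7² = 9 + 49 = 58 ✓

58 = 3² + 7²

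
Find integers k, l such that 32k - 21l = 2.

Step 1: Check solvability.
gcd(32, 21) = 1
Since 1 divides 2, solutions exist.

Step 2: Apply extended Euclidean algorithm to find gcd.
We find integers such that 32*x0 + 21*y0 = 1

Step 3: Scale the particular solution.
Multiply by 2/1 = 2:
k = 4, l = 6

Step 4: Verify.
32*(4) - 21*(6) = 2 = 2 ✓

k = 4, l = 6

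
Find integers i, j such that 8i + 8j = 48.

Step 1: Check solvability.
gcd(8, 8) = 8
Since 8 divides 48, solutions exist.

Step 2: Apply extended Euclidean algorithm to find gcd.
We find integers such that 8*x0 + 8*y0 = 8

Step 3: Scale the particular solution.
Multiply by 48/8 = 6:
i = 0, j = 6

Step 4: Verify.
8*(0) + 8*(6) = 48 = 48 ✓

i = 0, j = 6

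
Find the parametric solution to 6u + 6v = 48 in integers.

Step 1: Compute gcd(6, 6) = 6.
Since 6 divides 48, solutions exist.

Step 2: Find a particular solution using extended Euclidean algorithm.
We get u₀ = 0, v₀ = 8.
Check: 6*0 + 6*8 = 48 = 48 ✓

Step 3: Write the general solution.
u = 0 + (6/6)t = 0 + 1t
v = 8 - (6/6)t = 8 - 1t
for any integer t.

u = 0 + 1t, v = 8 - 1t for integer t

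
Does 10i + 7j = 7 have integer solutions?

Step 1: Compute gcd(10, 7).
gcd(10, 7) = 1

Step 2: Check divisibility.
Does 1 divide 7? 7 = 1 x 7, so yes.

By the theorem on linear Diophantine equations, 10i + 7j = 7 has integer solutions if and only if gcd(10, 7) divides 7. Since 1 | 7, solutions exist.

Yes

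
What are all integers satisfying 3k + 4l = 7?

Step 1: Compute gcd(3, 4) = 1.
Since 1 divides 7, solutions exist.

Step 2: Find a particular solution using extended Euclidean algorithm.
We get k₀ = -7, l₀ = 7.
Check: 3*-7 + 4*7 = 7 = 7 ✓

Step 3: Write the general solution.
k = -7 + (4/1)t = -7 + 4t
l = 7 - (3/1)t = 7 - 3t
for any integer t.

k = -7 + 4t, l = 7 - 3t for integer t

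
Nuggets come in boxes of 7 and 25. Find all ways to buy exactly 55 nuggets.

We need non-negative integers (x, y) with 7x + 25y = 55.
For each x in 0..7, check if 55 - 7x is a non-negative multiple of 25.
No x yields an integer y ≥ 0.

No solution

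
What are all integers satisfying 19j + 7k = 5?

Step 1: Compute gcd(19, 7) = 1.
Since 1 divides 5, solutions exist.

Step 2: Find a particular solution using extended Euclidean algorithm.
We get j₀ = 15, k₀ = -40.
Check: 19*15 + 7*-40 = 5 = 5 ✓

Step 3: Write the general solution.
j = 15 + (7/1)t = 15 + 7t
k = -40 - (19/1)t = -40 - 19t
for any integer t.

j = 15 + 7t, k = -40 - 19t for integer t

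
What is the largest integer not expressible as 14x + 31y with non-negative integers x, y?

For two coprime denominations a and b, the Frobenius number (largest value not representable as a non-negative combination) is ab - a - b.
Here gcd(14, 31) = 1, so they are coprime.
F(14, 31) = 14·31 - 14 - 31 = 434 - 45 = 389

389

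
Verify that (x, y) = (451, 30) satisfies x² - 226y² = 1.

Compute x² = 451² = 203401
Compute 226y² = 226·30² = 226·900 = 203400
x² - 226y² = 203401 - 203400 = 1
Since this equals 1, (451, 30) is a solution.

Yes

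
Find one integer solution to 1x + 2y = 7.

Step 1: Check solvability.
gcd(1, 2) = 1
Since 1 divides 7, solutions exist.

Step 2: Apply extended Euclidean algorithm to find gcd.
We find integers such that 1*x0 + 2*y0 = 1

Step 3: Scale the particular solution.
Multiply by 7/1 = 7:
x = 7, y = 0

Step 4: Verify.
1*(7) + 2*(0) = 7 = 7 ✓

x = 7, y = 0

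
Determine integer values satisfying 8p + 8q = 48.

Step 1: Check solvability.
gcd(8, 8) = 8
Since 8 divides 48, solutions exist.

Step 2: Apply extended Euclidean algorithm to find gcd.
We find integers such that 8*x0 + 8*y0 = 8

Step 3: Scale the particular solution.
Multiply by 48/8 = 6:
p = 0, q = 6

Step 4: Verify.
8*(0) + 8*(6) = 48 = 48 ✓

p = 0, q = 6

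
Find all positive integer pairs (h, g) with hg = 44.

The positive divisors of 44 are: 1, 2, 4, 11, 22, 44.
Each divisor d gives the pair (d, 44/d):
(1, 44), (2, 22), (4, 11), (11, 4), (22, 2), (44, 1)

(1, 44), (2, 22), (4, 11), (11, 4), (22, 2), (44, 1)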